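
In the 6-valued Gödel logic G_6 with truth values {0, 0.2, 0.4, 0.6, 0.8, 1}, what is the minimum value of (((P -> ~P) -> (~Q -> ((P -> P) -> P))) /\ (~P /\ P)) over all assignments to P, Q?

0.00

The minimum is attained at P = 0, Q = 0:
  ~P: Gödel ¬ of 0 = 1 (operand is 0)
  (P -> ~P): 0 ≤ 1, so result = 1
  ~Q: Gödel ¬ of 0 = 1 (operand is 0)
  (P -> P): 0 ≤ 0, so result = 1
  ((P -> P) -> P): 1 > 0, so result = 0
  (~Q -> ((P -> P) -> P)): 1 > 0, so result = 0
  ((P -> ~P) -> (~Q -> ((P -> P) -> P))): 1 > 0, so result = 0
  ~P: Gödel ¬ of 0 = 1 (operand is 0)
  (~P /\ P) = min(1, 0) = 0
  (((P -> ~P) -> (~Q -> ((P -> P) -> P))) /\ (~P /\ P)) = min(0, 0) = 0
Checking all 36 assignments confirms none give a value below 0.00.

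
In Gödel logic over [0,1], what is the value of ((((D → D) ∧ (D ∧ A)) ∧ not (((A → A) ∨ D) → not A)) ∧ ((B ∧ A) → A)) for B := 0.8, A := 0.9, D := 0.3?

0.30

(D → D): 0.3 ≤ 0.3, so result = 1
(D ∧ A) = min(0.3, 0.9) = 0.3
((D → D) ∧ (D ∧ A)) = min(1, 0.3) = 0.3
(A → A): 0.9 ≤ 0.9, so result = 1
((A → A) ∨ D) = max(1, 0.3) = 1
not A: Gödel ¬ of 0.9 = 0 (operand ≠ 0)
(((A → A) ∨ D) → not A): 1 > 0, so result = 0
not (((A → A) ∨ D) → not A): Gödel ¬ of 0 = 1 (operand is 0)
(((D → D) ∧ (D ∧ A)) ∧ not (((A → A) ∨ D) → not A)) = min(0.3, 1) = 0.3
(B ∧ A) = min(0.8, 0.9) = 0.8
((B ∧ A) → A): 0.8 ≤ 0.9, so result = 1
((((D → D) ∧ (D ∧ A)) ∧ not (((A → A) ∨ D) → not A)) ∧ ((B ∧ A) → A)) = min(0.3, 1) = 0.3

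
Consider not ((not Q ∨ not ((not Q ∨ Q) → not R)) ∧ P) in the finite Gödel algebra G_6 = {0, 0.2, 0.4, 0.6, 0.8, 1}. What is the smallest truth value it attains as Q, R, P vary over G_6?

0.00

The minimum is attained at Q = 0, R = 0, P = 0.2:
  not Q: Gödel ¬ of 0 = 1 (operand is 0)
  not Q: Gödel ¬ of 0 = 1 (operand is 0)
  (not Q ∨ Q) = max(1, 0) = 1
  not R: Gödel ¬ of 0 = 1 (operand is 0)
  ((not Q ∨ Q) → not R): 1 ≤ 1, so result = 1
  not ((not Q ∨ Q) → not R): Gödel ¬ of 1 = 0 (operand ≠ 0)
  (not Q ∨ not ((not Q ∨ Q) → not R)) = max(1, 0) = 1
  ((not Q ∨ not ((not Q ∨ Q) → not R)) ∧ P) = min(1, 0.2) = 0.2
  not ((not Q ∨ not ((not Q ∨ Q) → not R)) ∧ P): Gödel ¬ of 0.2 = 0 (operand ≠ 0)
Checking all 216 assignments confirms none give a value below 0.00.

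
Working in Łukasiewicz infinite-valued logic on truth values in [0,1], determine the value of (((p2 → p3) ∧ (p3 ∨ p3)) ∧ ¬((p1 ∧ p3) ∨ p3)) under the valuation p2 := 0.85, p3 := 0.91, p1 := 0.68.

0.09

(p2 → p3): min(1, 1 − 0.85 + 0.91) = 1
(p3 ∨ p3) = max(0.91, 0.91) = 0.91
((p2 → p3) ∧ (p3 ∨ p3)) = min(1, 0.91) = 0.91
(p1 ∧ p3) = min(0.68, 0.91) = 0.68
((p1 ∧ p3) ∨ p3) = max(0.68, 0.91) = 0.91
¬((p1 ∧ p3) ∨ p3): Łukasiewicz ¬ gives 1 − 0.91 = 0.09
(((p2 → p3) ∧ (p3 ∨ p3)) ∧ ¬((p1 ∧ p3) ∨ p3)) = min(0.91, 0.09) = 0.09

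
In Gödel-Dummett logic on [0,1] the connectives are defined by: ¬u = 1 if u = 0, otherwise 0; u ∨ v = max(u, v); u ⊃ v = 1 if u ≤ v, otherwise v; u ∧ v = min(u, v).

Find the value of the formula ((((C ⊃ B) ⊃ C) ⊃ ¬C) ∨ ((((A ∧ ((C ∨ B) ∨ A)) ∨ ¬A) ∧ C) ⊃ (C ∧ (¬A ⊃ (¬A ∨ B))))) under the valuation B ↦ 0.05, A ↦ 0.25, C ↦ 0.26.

1.00

(C ⊃ B): 0.26 > 0.05, so result = 0.05
((C ⊃ B) ⊃ C): 0.05 ≤ 0.26, so result = 1
¬C: Gödel ¬ of 0.26 = 0 (operand ≠ 0)
(((C ⊃ B) ⊃ C) ⊃ ¬C): 1 > 0, so result = 0
(C ∨ B) = max(0.26, 0.05) = 0.26
((C ∨ B) ∨ A) = max(0.26, 0.25) = 0.26
(A ∧ ((C ∨ B) ∨ A)) = min(0.25, 0.26) = 0.25
¬A: Gödel ¬ of 0.25 = 0 (operand ≠ 0)
((A ∧ ((C ∨ B) ∨ A)) ∨ ¬A) = max(0.25, 0) = 0.25
(((A ∧ ((C ∨ B) ∨ A)) ∨ ¬A) ∧ C) = min(0.25, 0.26) = 0.25
¬A: Gödel ¬ of 0.25 = 0 (operand ≠ 0)
¬A: Gödel ¬ of 0.25 = 0 (operand ≠ 0)
(¬A ∨ B) = max(0, 0.05) = 0.05
(¬A ⊃ (¬A ∨ B)): 0 ≤ 0.05, so result = 1
(C ∧ (¬A ⊃ (¬A ∨ B))) = min(0.26, 1) = 0.26
((((A ∧ ((C ∨ B) ∨ A)) ∨ ¬A) ∧ C) ⊃ (C ∧ (¬A ⊃ (¬A ∨ B)))): 0.25 ≤ 0.26, so result = 1
((((C ⊃ B) ⊃ C) ⊃ ¬C) ∨ ((((A ∧ ((C ∨ B) ∨ A)) ∨ ¬A) ∧ C) ⊃ (C ∧ (¬A ⊃ (¬A ∨ B))))) = max(0, 1) = 1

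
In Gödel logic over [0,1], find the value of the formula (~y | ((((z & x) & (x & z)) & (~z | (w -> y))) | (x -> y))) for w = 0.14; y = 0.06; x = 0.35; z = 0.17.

0.06

~y: Gödel ¬ of 0.06 = 0 (operand ≠ 0)
(z & x) = min(0.17, 0.35) = 0.17
(x & z) = min(0.35, 0.17) = 0.17
((z & x) & (x & z)) = min(0.17, 0.17) = 0.17
~z: Gödel ¬ of 0.17 = 0 (operand ≠ 0)
(w -> y): 0.14 > 0.06, so result = 0.06
(~z | (w -> y)) = max(0, 0.06) = 0.06
(((z & x) & (x & z)) & (~z | (w -> y))) = min(0.17, 0.06) = 0.06
(x -> y): 0.35 > 0.06, so result = 0.06
((((z & x) & (x & z)) & (~z | (w -> y))) | (x -> y)) = max(0.06, 0.06) = 0.06
(~y | ((((z & x) & (x & z)) & (~z | (w -> y))) | (x -> y))) = max(0, 0.06) = 0.06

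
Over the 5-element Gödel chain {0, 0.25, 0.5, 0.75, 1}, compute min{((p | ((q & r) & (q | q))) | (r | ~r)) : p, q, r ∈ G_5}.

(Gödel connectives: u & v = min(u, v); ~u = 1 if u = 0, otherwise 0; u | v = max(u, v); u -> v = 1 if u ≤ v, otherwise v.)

0.25

The minimum is attained at p = 0, q = 0, r = 0.25:
  (q & r) = min(0, 0.25) = 0
  (q | q) = max(0, 0) = 0
  ((q & r) & (q | q)) = min(0, 0) = 0
  (p | ((q & r) & (q | q))) = max(0, 0) = 0
  ~r: Gödel ¬ of 0.25 = 0 (operand ≠ 0)
  (r | ~r) = max(0.25, 0) = 0.25
  ((p | ((q & r) & (q | q))) | (r | ~r)) = max(0, 0.25) = 0.25
Checking all 125 assignments confirms none give a value below 0.25.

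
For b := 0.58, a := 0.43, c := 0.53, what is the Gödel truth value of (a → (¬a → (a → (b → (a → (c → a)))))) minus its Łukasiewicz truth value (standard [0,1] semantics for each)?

0.00

Gödel evaluation:
  ¬a: Gödel ¬ of 0.43 = 0 (operand ≠ 0)
  (c → a): 0.53 > 0.43, so result = 0.43
  (a → (c → a)): 0.43 ≤ 0.43, so result = 1
  (b → (a → (c → a))): 0.58 ≤ 1, so result = 1
  (a → (b → (a → (c → a)))): 0.43 ≤ 1, so result = 1
  (¬a → (a → (b → (a → (c → a))))): 0 ≤ 1, so result = 1
  (a → (¬a → (a → (b → (a → (c → a)))))): 0.43 ≤ 1, so result = 1
  Gödel value = 1
Łukasiewicz evaluation:
  ¬a: Łukasiewicz ¬ gives 1 − 0.43 = 0.57
  (c → a): min(1, 1 − 0.53 + 0.43) = 0.9
  (a → (c → a)): min(1, 1 − 0.43 + 0.9) = 1
  (b → (a → (c → a))): min(1, 1 − 0.58 + 1) = 1
  (a → (b → (a → (c → a)))): min(1, 1 − 0.43 + 1) = 1
  (¬a → (a → (b → (a → (c → a))))): min(1, 1 − 0.57 + 1) = 1
  (a → (¬a → (a → (b → (a → (c → a)))))): min(1, 1 − 0.43 + 1) = 1
  Łukasiewicz value = 1
Difference: 1 − 1 = 0.00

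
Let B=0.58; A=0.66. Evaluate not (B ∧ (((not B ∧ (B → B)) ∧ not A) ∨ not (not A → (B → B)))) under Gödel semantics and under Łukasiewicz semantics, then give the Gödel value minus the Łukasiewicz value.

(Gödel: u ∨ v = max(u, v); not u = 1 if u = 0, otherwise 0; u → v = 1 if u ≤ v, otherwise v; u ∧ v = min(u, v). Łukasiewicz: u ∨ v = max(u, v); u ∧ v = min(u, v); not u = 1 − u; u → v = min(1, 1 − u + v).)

0.34

Gödel evaluation:
  not B: Gödel ¬ of 0.58 = 0 (operand ≠ 0)
  (B → B): 0.58 ≤ 0.58, so result = 1
  (not B ∧ (B → B)) = min(0, 1) = 0
  not A: Gödel ¬ of 0.66 = 0 (operand ≠ 0)
  ((not B ∧ (B → B)) ∧ not A) = min(0, 0) = 0
  not A: Gödel ¬ of 0.66 = 0 (operand ≠ 0)
  (B → B): 0.58 ≤ 0.58, so result = 1
  (not A → (B → B)): 0 ≤ 1, so result = 1
  not (not A → (B → B)): Gödel ¬ of 1 = 0 (operand ≠ 0)
  (((not B ∧ (B → B)) ∧ not A) ∨ not (not A → (B → B))) = max(0, 0) = 0
  (B ∧ (((not B ∧ (B → B)) ∧ not A) ∨ not (not A → (B → B)))) = min(0.58, 0) = 0
  not (B ∧ (((not B ∧ (B → B)) ∧ not A) ∨ not (not A → (B → B)))): Gödel ¬ of 0 = 1 (operand is 0)
  Gödel value = 1
Łukasiewicz evaluation:
  not B: Łukasiewicz ¬ gives 1 − 0.58 = 0.42
  (B → B): min(1, 1 − 0.58 + 0.58) = 1
  (not B ∧ (B → B)) = min(0.42, 1) = 0.42
  not A: Łukasiewicz ¬ gives 1 − 0.66 = 0.34
  ((not B ∧ (B → B)) ∧ not A) = min(0.42, 0.34) = 0.34
  not A: Łukasiewicz ¬ gives 1 − 0.66 = 0.34
  (B → B): min(1, 1 − 0.58 + 0.58) = 1
  (not A → (B → B)): min(1, 1 − 0.34 + 1) = 1
  not (not A → (B → B)): Łukasiewicz ¬ gives 1 − 1 = 0
  (((not B ∧ (B → B)) ∧ not A) ∨ not (not A → (B → B))) = max(0.34, 0) = 0.34
  (B ∧ (((not B ∧ (B → B)) ∧ not A) ∨ not (not A → (B → B)))) = min(0.58, 0.34) = 0.34
  not (B ∧ (((not B ∧ (B → B)) ∧ not A) ∨ not (not A → (B → B)))): Łukasiewicz ¬ gives 1 − 0.34 = 0.66
  Łukasiewicz value = 0.66
Difference: 1 − 0.66 = 0.34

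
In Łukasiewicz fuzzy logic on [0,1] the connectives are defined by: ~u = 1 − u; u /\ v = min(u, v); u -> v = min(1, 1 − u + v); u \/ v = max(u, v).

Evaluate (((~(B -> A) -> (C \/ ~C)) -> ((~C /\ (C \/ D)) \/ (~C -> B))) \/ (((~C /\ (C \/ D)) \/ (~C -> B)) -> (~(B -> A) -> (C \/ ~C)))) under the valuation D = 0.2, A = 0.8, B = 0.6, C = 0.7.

1.00

(B -> A): min(1, 1 − 0.6 + 0.8) = 1
~(B -> A): Łukasiewicz ¬ gives 1 − 1 = 0
~C: Łukasiewicz ¬ gives 1 − 0.7 = 0.3
(C \/ ~C) = max(0.7, 0.3) = 0.7
(~(B -> A) -> (C \/ ~C)): min(1, 1 − 0 + 0.7) = 1
~C: Łukasiewicz ¬ gives 1 − 0.7 = 0.3
(C \/ D) = max(0.7, 0.2) = 0.7
(~C /\ (C \/ D)) = min(0.3, 0.7) = 0.3
~C: Łukasiewicz ¬ gives 1 − 0.7 = 0.3
(~C -> B): min(1, 1 − 0.3 + 0.6) = 1
((~C /\ (C \/ D)) \/ (~C -> B)) = max(0.3, 1) = 1
((~(B -> A) -> (C \/ ~C)) -> ((~C /\ (C \/ D)) \/ (~C -> B))): min(1, 1 − 1 + 1) = 1
~C: Łukasiewicz ¬ gives 1 − 0.7 = 0.3
(C \/ D) = max(0.7, 0.2) = 0.7
(~C /\ (C \/ D)) = min(0.3, 0.7) = 0.3
~C: Łukasiewicz ¬ gives 1 − 0.7 = 0.3
(~C -> B): min(1, 1 − 0.3 + 0.6) = 1
((~C /\ (C \/ D)) \/ (~C -> B)) = max(0.3, 1) = 1
(B -> A): min(1, 1 − 0.6 + 0.8) = 1
~(B -> A): Łukasiewicz ¬ gives 1 − 1 = 0
~C: Łukasiewicz ¬ gives 1 − 0.7 = 0.3
(C \/ ~C) = max(0.7, 0.3) = 0.7
(~(B -> A) -> (C \/ ~C)): min(1, 1 − 0 + 0.7) = 1
(((~C /\ (C \/ D)) \/ (~C -> B)) -> (~(B -> A) -> (C \/ ~C))): min(1, 1 − 1 + 1) = 1
(((~(B -> A) -> (C \/ ~C)) -> ((~C /\ (C \/ D)) \/ (~C -> B))) \/ (((~C /\ (C \/ D)) \/ (~C -> B)) -> (~(B -> A) -> (C \/ ~C)))) = max(1, 1) = 1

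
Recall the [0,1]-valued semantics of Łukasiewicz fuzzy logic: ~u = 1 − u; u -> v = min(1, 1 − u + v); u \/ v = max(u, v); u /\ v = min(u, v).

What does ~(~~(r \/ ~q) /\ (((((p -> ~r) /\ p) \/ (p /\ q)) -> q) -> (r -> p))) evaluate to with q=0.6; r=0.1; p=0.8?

0.60

~q: Łukasiewicz ¬ gives 1 − 0.6 = 0.4
(r \/ ~q) = max(0.1, 0.4) = 0.4
~(r \/ ~q): Łukasiewicz ¬ gives 1 − 0.4 = 0.6
~~(r \/ ~q): Łukasiewicz ¬ gives 1 − 0.6 = 0.4
~r: Łukasiewicz ¬ gives 1 − 0.1 = 0.9
(p -> ~r): min(1, 1 − 0.8 + 0.9) = 1
((p -> ~r) /\ p) = min(1, 0.8) = 0.8
(p /\ q) = min(0.8, 0.6) = 0.6
(((p -> ~r) /\ p) \/ (p /\ q)) = max(0.8, 0.6) = 0.8
((((p -> ~r) /\ p) \/ (p /\ q)) -> q): min(1, 1 − 0.8 + 0.6) = 0.8
(r -> p): min(1, 1 − 0.1 + 0.8) = 1
(((((p -> ~r) /\ p) \/ (p /\ q)) -> q) -> (r -> p)): min(1, 1 − 0.8 + 1) = 1
(~~(r \/ ~q) /\ (((((p -> ~r) /\ p) \/ (p /\ q)) -> q) -> (r -> p))) = min(0.4, 1) = 0.4
~(~~(r \/ ~q) /\ (((((p -> ~r) /\ p) \/ (p /\ q)) -> q) -> (r -> p))): Łukasiewicz ¬ gives 1 − 0.4 = 0.6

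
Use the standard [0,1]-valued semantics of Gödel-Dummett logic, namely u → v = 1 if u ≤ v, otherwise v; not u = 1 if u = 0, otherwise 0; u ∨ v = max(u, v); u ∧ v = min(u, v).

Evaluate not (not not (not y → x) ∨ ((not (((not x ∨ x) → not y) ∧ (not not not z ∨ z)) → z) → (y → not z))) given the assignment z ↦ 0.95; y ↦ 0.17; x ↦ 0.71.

0.00

not y: Gödel ¬ of 0.17 = 0 (operand ≠ 0)
(not y → x): 0 ≤ 0.71, so result = 1
not (not y → x): Gödel ¬ of 1 = 0 (operand ≠ 0)
not not (not y → x): Gödel ¬ of 0 = 1 (operand is 0)
not x: Gödel ¬ of 0.71 = 0 (operand ≠ 0)
(not x ∨ x) = max(0, 0.71) = 0.71
not y: Gödel ¬ of 0.17 = 0 (operand ≠ 0)
((not x ∨ x) → not y): 0.71 > 0, so result = 0
not z: Gödel ¬ of 0.95 = 0 (operand ≠ 0)
not not z: Gödel ¬ of 0 = 1 (operand is 0)
not not not z: Gödel ¬ of 1 = 0 (operand ≠ 0)
(not not not z ∨ z) = max(0, 0.95) = 0.95
(((not x ∨ x) → not y) ∧ (not not not z ∨ z)) = min(0, 0.95) = 0
not (((not x ∨ x) → not y) ∧ (not not not z ∨ z)): Gödel ¬ of 0 = 1 (operand is 0)
(not (((not x ∨ x) → not y) ∧ (not not not z ∨ z)) → z): 1 > 0.95, so result = 0.95
not z: Gödel ¬ of 0.95 = 0 (operand ≠ 0)
(y → not z): 0.17 > 0, so result = 0
((not (((not x ∨ x) → not y) ∧ (not not not z ∨ z)) → z) → (y → not z)): 0.95 > 0, so result = 0
(not not (not y → x) ∨ ((not (((not x ∨ x) → not y) ∧ (not not not z ∨ z)) → z) → (y → not z))) = max(1, 0) = 1
not (not not (not y → x) ∨ ((not (((not x ∨ x) → not y) ∧ (not not not z ∨ z)) → z) → (y → not z))): Gödel ¬ of 1 = 0 (operand ≠ 0)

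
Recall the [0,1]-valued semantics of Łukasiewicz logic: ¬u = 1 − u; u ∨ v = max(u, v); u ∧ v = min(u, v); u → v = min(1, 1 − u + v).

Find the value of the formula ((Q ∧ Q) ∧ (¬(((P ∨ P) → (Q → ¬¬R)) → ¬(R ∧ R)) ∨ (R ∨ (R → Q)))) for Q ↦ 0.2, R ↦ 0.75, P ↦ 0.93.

0.20

(Q ∧ Q) = min(0.2, 0.2) = 0.2
(P ∨ P) = max(0.93, 0.93) = 0.93
¬R: Łukasiewicz ¬ gives 1 − 0.75 = 0.25
¬¬R: Łukasiewicz ¬ gives 1 − 0.25 = 0.75
(Q → ¬¬R): min(1, 1 − 0.2 + 0.75) = 1
((P ∨ P) → (Q → ¬¬R)): min(1, 1 − 0.93 + 1) = 1
(R ∧ R) = min(0.75, 0.75) = 0.75
¬(R ∧ R): Łukasiewicz ¬ gives 1 − 0.75 = 0.25
(((P ∨ P) → (Q → ¬¬R)) → ¬(R ∧ R)): min(1, 1 − 1 + 0.25) = 0.25
¬(((P ∨ P) → (Q → ¬¬R)) → ¬(R ∧ R)): Łukasiewicz ¬ gives 1 − 0.25 = 0.75
(R → Q): min(1, 1 − 0.75 + 0.2) = 0.45
(R ∨ (R → Q)) = max(0.75, 0.45) = 0.75
(¬(((P ∨ P) → (Q → ¬¬R)) → ¬(R ∧ R)) ∨ (R ∨ (R → Q))) = max(0.75, 0.75) = 0.75
((Q ∧ Q) ∧ (¬(((P ∨ P) → (Q → ¬¬R)) → ¬(R ∧ R)) ∨ (R ∨ (R → Q)))) = min(0.2, 0.75) = 0.2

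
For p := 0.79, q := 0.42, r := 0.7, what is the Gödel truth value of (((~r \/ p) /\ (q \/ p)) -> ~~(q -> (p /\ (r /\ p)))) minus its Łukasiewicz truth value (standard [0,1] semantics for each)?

0.00

Gödel evaluation:
  ~r: Gödel ¬ of 0.7 = 0 (operand ≠ 0)
  (~r \/ p) = max(0, 0.79) = 0.79
  (q \/ p) = max(0.42, 0.79) = 0.79
  ((~r \/ p) /\ (q \/ p)) = min(0.79, 0.79) = 0.79
  (r /\ p) = min(0.7, 0.79) = 0.7
  (p /\ (r /\ p)) = min(0.79, 0.7) = 0.7
  (q -> (p /\ (r /\ p))): 0.42 ≤ 0.7, so result = 1
  ~(q -> (p /\ (r /\ p))): Gödel ¬ of 1 = 0 (operand ≠ 0)
  ~~(q -> (p /\ (r /\ p))): Gödel ¬ of 0 = 1 (operand is 0)
  (((~r \/ p) /\ (q \/ p)) -> ~~(q -> (p /\ (r /\ p)))): 0.79 ≤ 1, so result = 1
  Gödel value = 1
Łukasiewicz evaluation:
  ~r: Łukasiewicz ¬ gives 1 − 0.7 = 0.3
  (~r \/ p) = max(0.3, 0.79) = 0.79
  (q \/ p) = max(0.42, 0.79) = 0.79
  ((~r \/ p) /\ (q \/ p)) = min(0.79, 0.79) = 0.79
  (r /\ p) = min(0.7, 0.79) = 0.7
  (p /\ (r /\ p)) = min(0.79, 0.7) = 0.7
  (q -> (p /\ (r /\ p))): min(1, 1 − 0.42 + 0.7) = 1
  ~(q -> (p /\ (r /\ p))): Łukasiewicz ¬ gives 1 − 1 = 0
  ~~(q -> (p /\ (r /\ p))): Łukasiewicz ¬ gives 1 − 0 = 1
  (((~r \/ p) /\ (q \/ p)) -> ~~(q -> (p /\ (r /\ p)))): min(1, 1 − 0.79 + 1) = 1
  Łukasiewicz value = 1
Difference: 1 − 1 = 0.00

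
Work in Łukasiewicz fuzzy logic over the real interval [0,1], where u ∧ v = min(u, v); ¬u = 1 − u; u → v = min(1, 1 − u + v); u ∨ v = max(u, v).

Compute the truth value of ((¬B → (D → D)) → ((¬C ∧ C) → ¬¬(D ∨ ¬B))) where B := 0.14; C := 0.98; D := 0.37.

1.00

¬B: Łukasiewicz ¬ gives 1 − 0.14 = 0.86
(D → D): min(1, 1 − 0.37 + 0.37) = 1
(¬B → (D → D)): min(1, 1 − 0.86 + 1) = 1
¬C: Łukasiewicz ¬ gives 1 − 0.98 = 0.02
(¬C ∧ C) = min(0.02, 0.98) = 0.02
¬B: Łukasiewicz ¬ gives 1 − 0.14 = 0.86
(D ∨ ¬B) = max(0.37, 0.86) = 0.86
¬(D ∨ ¬B): Łukasiewicz ¬ gives 1 − 0.86 = 0.14
¬¬(D ∨ ¬B): Łukasiewicz ¬ gives 1 − 0.14 = 0.86
((¬C ∧ C) → ¬¬(D ∨ ¬B)): min(1, 1 − 0.02 + 0.86) = 1
((¬B → (D → D)) → ((¬C ∧ C) → ¬¬(D ∨ ¬B))): min(1, 1 − 1 + 1) = 1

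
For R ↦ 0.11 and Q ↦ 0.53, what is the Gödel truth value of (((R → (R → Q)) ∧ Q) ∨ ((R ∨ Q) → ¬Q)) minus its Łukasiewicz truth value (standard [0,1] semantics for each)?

-0.41

Gödel evaluation:
  (R → Q): 0.11 ≤ 0.53, so result = 1
  (R → (R → Q)): 0.11 ≤ 1, so result = 1
  ((R → (R → Q)) ∧ Q) = min(1, 0.53) = 0.53
  (R ∨ Q) = max(0.11, 0.53) = 0.53
  ¬Q: Gödel ¬ of 0.53 = 0 (operand ≠ 0)
  ((R ∨ Q) → ¬Q): 0.53 > 0, so result = 0
  (((R → (R → Q)) ∧ Q) ∨ ((R ∨ Q) → ¬Q)) = max(0.53, 0) = 0.53
  Gödel value = 0.53
Łukasiewicz evaluation:
  (R → Q): min(1, 1 − 0.11 + 0.53) = 1
  (R → (R → Q)): min(1, 1 − 0.11 + 1) = 1
  ((R → (R → Q)) ∧ Q) = min(1, 0.53) = 0.53
  (R ∨ Q) = max(0.11, 0.53) = 0.53
  ¬Q: Łukasiewicz ¬ gives 1 − 0.53 = 0.47
  ((R ∨ Q) → ¬Q): min(1, 1 − 0.53 + 0.47) = 0.94
  (((R → (R → Q)) ∧ Q) ∨ ((R ∨ Q) → ¬Q)) = max(0.53, 0.94) = 0.94
  Łukasiewicz value = 0.94
Difference: 0.53 − 0.94 = -0.41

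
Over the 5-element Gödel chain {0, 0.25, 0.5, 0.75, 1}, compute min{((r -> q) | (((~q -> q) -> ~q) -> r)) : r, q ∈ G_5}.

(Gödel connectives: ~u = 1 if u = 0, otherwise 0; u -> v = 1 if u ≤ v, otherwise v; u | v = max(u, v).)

0.25

The minimum is attained at r = 0.25, q = 0:
  (r -> q): 0.25 > 0, so result = 0
  ~q: Gödel ¬ of 0 = 1 (operand is 0)
  (~q -> q): 1 > 0, so result = 0
  ~q: Gödel ¬ of 0 = 1 (operand is 0)
  ((~q -> q) -> ~q): 0 ≤ 1, so result = 1
  (((~q -> q) -> ~q) -> r): 1 > 0.25, so result = 0.25
  ((r -> q) | (((~q -> q) -> ~q) -> r)) = max(0, 0.25) = 0.25
Checking all 25 assignments confirms none give a value below 0.25.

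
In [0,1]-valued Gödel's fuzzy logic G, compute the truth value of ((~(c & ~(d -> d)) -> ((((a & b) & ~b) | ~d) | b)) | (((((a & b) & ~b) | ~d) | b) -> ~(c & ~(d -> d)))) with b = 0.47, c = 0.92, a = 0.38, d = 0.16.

1.00

(d -> d): 0.16 ≤ 0.16, so result = 1
~(d -> d): Gödel ¬ of 1 = 0 (operand ≠ 0)
(c & ~(d -> d)) = min(0.92, 0) = 0
~(c & ~(d -> d)): Gödel ¬ of 0 = 1 (operand is 0)
(a & b) = min(0.38, 0.47) = 0.38
~b: Gödel ¬ of 0.47 = 0 (operand ≠ 0)
((a & b) & ~b) = min(0.38, 0) = 0
~d: Gödel ¬ of 0.16 = 0 (operand ≠ 0)
(((a & b) & ~b) | ~d) = max(0, 0) = 0
((((a & b) & ~b) | ~d) | b) = max(0, 0.47) = 0.47
(~(c & ~(d -> d)) -> ((((a & b) & ~b) | ~d) | b)): 1 > 0.47, so result = 0.47
(a & b) = min(0.38, 0.47) = 0.38
~b: Gödel ¬ of 0.47 = 0 (operand ≠ 0)
((a & b) & ~b) = min(0.38, 0) = 0
~d: Gödel ¬ of 0.16 = 0 (operand ≠ 0)
(((a & b) & ~b) | ~d) = max(0, 0) = 0
((((a & b) & ~b) | ~d) | b) = max(0, 0.47) = 0.47
(d -> d): 0.16 ≤ 0.16, so result = 1
~(d -> d): Gödel ¬ of 1 = 0 (operand ≠ 0)
(c & ~(d -> d)) = min(0.92, 0) = 0
~(c & ~(d -> d)): Gödel ¬ of 0 = 1 (operand is 0)
(((((a & b) & ~b) | ~d) | b) -> ~(c & ~(d -> d))): 0.47 ≤ 1, so result = 1
((~(c & ~(d -> d)) -> ((((a & b) & ~b) | ~d) | b)) | (((((a & b) & ~b) | ~d) | b) -> ~(c & ~(d -> d)))) = max(0.47, 1) = 1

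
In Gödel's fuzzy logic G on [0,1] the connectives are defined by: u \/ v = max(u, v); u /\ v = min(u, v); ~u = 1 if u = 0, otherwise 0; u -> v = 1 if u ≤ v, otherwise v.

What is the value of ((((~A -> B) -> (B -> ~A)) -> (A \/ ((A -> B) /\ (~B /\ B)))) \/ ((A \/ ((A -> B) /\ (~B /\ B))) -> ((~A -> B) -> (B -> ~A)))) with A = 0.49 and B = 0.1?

1.00

~A: Gödel ¬ of 0.49 = 0 (operand ≠ 0)
(~A -> B): 0 ≤ 0.1, so result = 1
~A: Gödel ¬ of 0.49 = 0 (operand ≠ 0)
(B -> ~A): 0.1 > 0, so result = 0
((~A -> B) -> (B -> ~A)): 1 > 0, so result = 0
(A -> B): 0.49 > 0.1, so result = 0.1
~B: Gödel ¬ of 0.1 = 0 (operand ≠ 0)
(~B /\ B) = min(0, 0.1) = 0
((A -> B) /\ (~B /\ B)) = min(0.1, 0) = 0
(A \/ ((A -> B) /\ (~B /\ B))) = max(0.49, 0) = 0.49
(((~A -> B) -> (B -> ~A)) -> (A \/ ((A -> B) /\ (~B /\ B)))): 0 ≤ 0.49, so result = 1
(A -> B): 0.49 > 0.1, so result = 0.1
~B: Gödel ¬ of 0.1 = 0 (operand ≠ 0)
(~B /\ B) = min(0, 0.1) = 0
((A -> B) /\ (~B /\ B)) = min(0.1, 0) = 0
(A \/ ((A -> B) /\ (~B /\ B))) = max(0.49, 0) = 0.49
~A: Gödel ¬ of 0.49 = 0 (operand ≠ 0)
(~A -> B): 0 ≤ 0.1, so result = 1
~A: Gödel ¬ of 0.49 = 0 (operand ≠ 0)
(B -> ~A): 0.1 > 0, so result = 0
((~A -> B) -> (B -> ~A)): 1 > 0, so result = 0
((A \/ ((A -> B) /\ (~B /\ B))) -> ((~A -> B) -> (B -> ~A))): 0.49 > 0, so result = 0
((((~A -> B) -> (B -> ~A)) -> (A \/ ((A -> B) /\ (~B /\ B)))) \/ ((A \/ ((A -> B) /\ (~B /\ B))) -> ((~A -> B) -> (B -> ~A)))) = max(1, 0) = 1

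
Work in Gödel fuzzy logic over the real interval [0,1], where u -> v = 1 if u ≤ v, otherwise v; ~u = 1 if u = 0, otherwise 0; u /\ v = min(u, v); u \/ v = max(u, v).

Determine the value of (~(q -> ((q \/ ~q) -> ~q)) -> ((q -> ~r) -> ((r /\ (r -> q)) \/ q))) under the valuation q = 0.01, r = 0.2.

~q: Gödel ¬ of 0.01 = 0 (operand ≠ 0)
(q \/ ~q) = max(0.01, 0) = 0.01
~q: Gödel ¬ of 0.01 = 0 (operand ≠ 0)
((q \/ ~q) -> ~q): 0.01 > 0, so result = 0
(q -> ((q \/ ~q) -> ~q)): 0.01 > 0, so result = 0
~(q -> ((q \/ ~q) -> ~q)): Gödel ¬ of 0 = 1 (operand is 0)
~r: Gödel ¬ of 0.2 = 0 (operand ≠ 0)
(q -> ~r): 0.01 > 0, so result = 0
(r -> q): 0.2 > 0.01, so result = 0.01
(r /\ (r -> q)) = min(0.2, 0.01) = 0.01
((r /\ (r -> q)) \/ q) = max(0.01, 0.01) = 0.01
((q -> ~r) -> ((r /\ (r -> q)) \/ q)): 0 ≤ 0.01, so result = 1
(~(q -> ((q \/ ~q) -> ~q)) -> ((q -> ~r) -> ((r /\ (r -> q)) \/ q))): 1 ≤ 1, so result = 1

1.00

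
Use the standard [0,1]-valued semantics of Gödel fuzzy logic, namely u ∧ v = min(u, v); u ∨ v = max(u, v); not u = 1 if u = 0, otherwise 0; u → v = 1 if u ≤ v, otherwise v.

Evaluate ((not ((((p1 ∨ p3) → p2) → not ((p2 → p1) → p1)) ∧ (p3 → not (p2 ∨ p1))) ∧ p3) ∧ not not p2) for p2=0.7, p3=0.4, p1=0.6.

(p1 ∨ p3) = max(0.6, 0.4) = 0.6
((p1 ∨ p3) → p2): 0.6 ≤ 0.7, so result = 1
(p2 → p1): 0.7 > 0.6, so result = 0.6
((p2 → p1) → p1): 0.6 ≤ 0.6, so result = 1
not ((p2 → p1) → p1): Gödel ¬ of 1 = 0 (operand ≠ 0)
(((p1 ∨ p3) → p2) → not ((p2 → p1) → p1)): 1 > 0, so result = 0
(p2 ∨ p1) = max(0.7, 0.6) = 0.7
not (p2 ∨ p1): Gödel ¬ of 0.7 = 0 (operand ≠ 0)
(p3 → not (p2 ∨ p1)): 0.4 > 0, so result = 0
((((p1 ∨ p3) → p2) → not ((p2 → p1) → p1)) ∧ (p3 → not (p2 ∨ p1))) = min(0, 0) = 0
not ((((p1 ∨ p3) → p2) → not ((p2 → p1) → p1)) ∧ (p3 → not (p2 ∨ p1))): Gödel ¬ of 0 = 1 (operand is 0)
(not ((((p1 ∨ p3) → p2) → not ((p2 → p1) → p1)) ∧ (p3 → not (p2 ∨ p1))) ∧ p3) = min(1, 0.4) = 0.4
not p2: Gödel ¬ of 0.7 = 0 (operand ≠ 0)
not not p2: Gödel ¬ of 0 = 1 (operand is 0)
((not ((((p1 ∨ p3) → p2) → not ((p2 → p1) → p1)) ∧ (p3 → not (p2 ∨ p1))) ∧ p3) ∧ not not p2) = min(0.4, 1) = 0.4

0.40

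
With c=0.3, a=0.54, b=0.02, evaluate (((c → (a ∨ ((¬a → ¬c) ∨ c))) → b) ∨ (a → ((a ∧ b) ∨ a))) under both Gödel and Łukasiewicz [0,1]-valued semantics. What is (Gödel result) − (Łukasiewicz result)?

Gödel evaluation:
  ¬a: Gödel ¬ of 0.54 = 0 (operand ≠ 0)
  ¬c: Gödel ¬ of 0.3 = 0 (operand ≠ 0)
  (¬a → ¬c): 0 ≤ 0, so result = 1
  ((¬a → ¬c) ∨ c) = max(1, 0.3) = 1
  (a ∨ ((¬a → ¬c) ∨ c)) = max(0.54, 1) = 1
  (c → (a ∨ ((¬a → ¬c) ∨ c))): 0.3 ≤ 1, so result = 1
  ((c → (a ∨ ((¬a → ¬c) ∨ c))) → b): 1 > 0.02, so result = 0.02
  (a ∧ b) = min(0.54, 0.02) = 0.02
  ((a ∧ b) ∨ a) = max(0.02, 0.54) = 0.54
  (a → ((a ∧ b) ∨ a)): 0.54 ≤ 0.54, so result = 1
  (((c → (a ∨ ((¬a → ¬c) ∨ c))) → b) ∨ (a → ((a ∧ b) ∨ a))) = max(0.02, 1) = 1
  Gödel value = 1
Łukasiewicz evaluation:
  ¬a: Łukasiewicz ¬ gives 1 − 0.54 = 0.46
  ¬c: Łukasiewicz ¬ gives 1 − 0.3 = 0.7
  (¬a → ¬c): min(1, 1 − 0.46 + 0.7) = 1
  ((¬a → ¬c) ∨ c) = max(1, 0.3) = 1
  (a ∨ ((¬a → ¬c) ∨ c)) = max(0.54, 1) = 1
  (c → (a ∨ ((¬a → ¬c) ∨ c))): min(1, 1 − 0.3 + 1) = 1
  ((c → (a ∨ ((¬a → ¬c) ∨ c))) → b): min(1, 1 − 1 + 0.02) = 0.02
  (a ∧ b) = min(0.54, 0.02) = 0.02
  ((a ∧ b) ∨ a) = max(0.02, 0.54) = 0.54
  (a → ((a ∧ b) ∨ a)): min(1, 1 − 0.54 + 0.54) = 1
  (((c → (a ∨ ((¬a → ¬c) ∨ c))) → b) ∨ (a → ((a ∧ b) ∨ a))) = max(0.02, 1) = 1
  Łukasiewicz value = 1
Difference: 1 − 1 = 0.00

0.00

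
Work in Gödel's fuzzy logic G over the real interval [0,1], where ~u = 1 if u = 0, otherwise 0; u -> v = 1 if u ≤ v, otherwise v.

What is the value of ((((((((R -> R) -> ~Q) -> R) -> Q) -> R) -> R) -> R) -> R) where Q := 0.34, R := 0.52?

0.52

(R -> R): 0.52 ≤ 0.52, so result = 1
~Q: Gödel ¬ of 0.34 = 0 (operand ≠ 0)
((R -> R) -> ~Q): 1 > 0, so result = 0
(((R -> R) -> ~Q) -> R): 0 ≤ 0.52, so result = 1
((((R -> R) -> ~Q) -> R) -> Q): 1 > 0.34, so result = 0.34
(((((R -> R) -> ~Q) -> R) -> Q) -> R): 0.34 ≤ 0.52, so result = 1
((((((R -> R) -> ~Q) -> R) -> Q) -> R) -> R): 1 > 0.52, so result = 0.52
(((((((R -> R) -> ~Q) -> R) -> Q) -> R) -> R) -> R): 0.52 ≤ 0.52, so result = 1
((((((((R -> R) -> ~Q) -> R) -> Q) -> R) -> R) -> R) -> R): 1 > 0.52, so result = 0.52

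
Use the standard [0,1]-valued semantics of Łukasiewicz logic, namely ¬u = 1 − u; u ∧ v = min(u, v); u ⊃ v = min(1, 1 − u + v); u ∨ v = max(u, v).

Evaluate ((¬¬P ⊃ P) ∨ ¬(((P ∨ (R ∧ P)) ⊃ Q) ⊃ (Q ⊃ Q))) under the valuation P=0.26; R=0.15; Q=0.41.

¬P: Łukasiewicz ¬ gives 1 − 0.26 = 0.74
¬¬P: Łukasiewicz ¬ gives 1 − 0.74 = 0.26
(¬¬P ⊃ P): min(1, 1 − 0.26 + 0.26) = 1
(R ∧ P) = min(0.15, 0.26) = 0.15
(P ∨ (R ∧ P)) = max(0.26, 0.15) = 0.26
((P ∨ (R ∧ P)) ⊃ Q): min(1, 1 − 0.26 + 0.41) = 1
(Q ⊃ Q): min(1, 1 − 0.41 + 0.41) = 1
(((P ∨ (R ∧ P)) ⊃ Q) ⊃ (Q ⊃ Q)): min(1, 1 − 1 + 1) = 1
¬(((P ∨ (R ∧ P)) ⊃ Q) ⊃ (Q ⊃ Q)): Łukasiewicz ¬ gives 1 − 1 = 0
((¬¬P ⊃ P) ∨ ¬(((P ∨ (R ∧ P)) ⊃ Q) ⊃ (Q ⊃ Q))) = max(1, 0) = 1

1.00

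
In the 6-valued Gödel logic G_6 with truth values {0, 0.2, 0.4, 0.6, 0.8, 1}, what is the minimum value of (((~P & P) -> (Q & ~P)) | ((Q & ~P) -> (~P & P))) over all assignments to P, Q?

1.00

Every assignment gives 1. For instance at P = 0, Q = 0:
  ~P: Gödel ¬ of 0 = 1 (operand is 0)
  (~P & P) = min(1, 0) = 0
  ~P: Gödel ¬ of 0 = 1 (operand is 0)
  (Q & ~P) = min(0, 1) = 0
  ((~P & P) -> (Q & ~P)): 0 ≤ 0, so result = 1
  ~P: Gödel ¬ of 0 = 1 (operand is 0)
  (Q & ~P) = min(0, 1) = 0
  ~P: Gödel ¬ of 0 = 1 (operand is 0)
  (~P & P) = min(1, 0) = 0
  ((Q & ~P) -> (~P & P)): 0 ≤ 0, so result = 1
  (((~P & P) -> (Q & ~P)) | ((Q & ~P) -> (~P & P))) = max(1, 1) = 1
All 36 assignments give value 1 — the formula is a G_6-tautology.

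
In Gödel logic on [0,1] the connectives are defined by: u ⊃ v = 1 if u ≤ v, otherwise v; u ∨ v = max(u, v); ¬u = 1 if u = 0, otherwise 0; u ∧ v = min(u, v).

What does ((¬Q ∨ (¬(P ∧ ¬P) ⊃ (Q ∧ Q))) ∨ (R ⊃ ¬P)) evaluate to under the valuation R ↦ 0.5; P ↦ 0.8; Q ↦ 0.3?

0.30

¬Q: Gödel ¬ of 0.3 = 0 (operand ≠ 0)
¬P: Gödel ¬ of 0.8 = 0 (operand ≠ 0)
(P ∧ ¬P) = min(0.8, 0) = 0
¬(P ∧ ¬P): Gödel ¬ of 0 = 1 (operand is 0)
(Q ∧ Q) = min(0.3, 0.3) = 0.3
(¬(P ∧ ¬P) ⊃ (Q ∧ Q)): 1 > 0.3, so result = 0.3
(¬Q ∨ (¬(P ∧ ¬P) ⊃ (Q ∧ Q))) = max(0, 0.3) = 0.3
¬P: Gödel ¬ of 0.8 = 0 (operand ≠ 0)
(R ⊃ ¬P): 0.5 > 0, so result = 0
((¬Q ∨ (¬(P ∧ ¬P) ⊃ (Q ∧ Q))) ∨ (R ⊃ ¬P)) = max(0.3, 0) = 0.3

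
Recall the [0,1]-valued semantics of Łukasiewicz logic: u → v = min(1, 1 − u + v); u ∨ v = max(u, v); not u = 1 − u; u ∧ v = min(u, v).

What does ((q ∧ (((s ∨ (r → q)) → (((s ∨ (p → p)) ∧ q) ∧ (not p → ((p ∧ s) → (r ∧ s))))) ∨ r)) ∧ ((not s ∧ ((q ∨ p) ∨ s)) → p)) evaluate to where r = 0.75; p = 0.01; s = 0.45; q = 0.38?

0.38

(r → q): min(1, 1 − 0.75 + 0.38) = 0.63
(s ∨ (r → q)) = max(0.45, 0.63) = 0.63
(p → p): min(1, 1 − 0.01 + 0.01) = 1
(s ∨ (p → p)) = max(0.45, 1) = 1
((s ∨ (p → p)) ∧ q) = min(1, 0.38) = 0.38
not p: Łukasiewicz ¬ gives 1 − 0.01 = 0.99
(p ∧ s) = min(0.01, 0.45) = 0.01
(r ∧ s) = min(0.75, 0.45) = 0.45
((p ∧ s) → (r ∧ s)): min(1, 1 − 0.01 + 0.45) = 1
(not p → ((p ∧ s) → (r ∧ s))): min(1, 1 − 0.99 + 1) = 1
(((s ∨ (p → p)) ∧ q) ∧ (not p → ((p ∧ s) → (r ∧ s)))) = min(0.38, 1) = 0.38
((s ∨ (r → q)) → (((s ∨ (p → p)) ∧ q) ∧ (not p → ((p ∧ s) → (r ∧ s))))): min(1, 1 − 0.63 + 0.38) = 0.75
(((s ∨ (r → q)) → (((s ∨ (p → p)) ∧ q) ∧ (not p → ((p ∧ s) → (r ∧ s))))) ∨ r) = max(0.75, 0.75) = 0.75
(q ∧ (((s ∨ (r → q)) → (((s ∨ (p → p)) ∧ q) ∧ (not p → ((p ∧ s) → (r ∧ s))))) ∨ r)) = min(0.38, 0.75) = 0.38
not s: Łukasiewicz ¬ gives 1 − 0.45 = 0.55
(q ∨ p) = max(0.38, 0.01) = 0.38
((q ∨ p) ∨ s) = max(0.38, 0.45) = 0.45
(not s ∧ ((q ∨ p) ∨ s)) = min(0.55, 0.45) = 0.45
((not s ∧ ((q ∨ p) ∨ s)) → p): min(1, 1 − 0.45 + 0.01) = 0.56
((q ∧ (((s ∨ (r → q)) → (((s ∨ (p → p)) ∧ q) ∧ (not p → ((p ∧ s) → (r ∧ s))))) ∨ r)) ∧ ((not s ∧ ((q ∨ p) ∨ s)) → p)) = min(0.38, 0.56) = 0.38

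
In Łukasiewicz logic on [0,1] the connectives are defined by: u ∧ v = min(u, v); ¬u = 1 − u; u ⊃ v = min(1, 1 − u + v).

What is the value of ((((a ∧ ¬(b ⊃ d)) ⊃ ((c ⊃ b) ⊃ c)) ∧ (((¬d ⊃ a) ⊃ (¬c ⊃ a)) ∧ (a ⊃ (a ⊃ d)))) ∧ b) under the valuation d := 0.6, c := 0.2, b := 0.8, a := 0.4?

(b ⊃ d): min(1, 1 − 0.8 + 0.6) = 0.8
¬(b ⊃ d): Łukasiewicz ¬ gives 1 − 0.8 = 0.2
(a ∧ ¬(b ⊃ d)) = min(0.4, 0.2) = 0.2
(c ⊃ b): min(1, 1 − 0.2 + 0.8) = 1
((c ⊃ b) ⊃ c): min(1, 1 − 1 + 0.2) = 0.2
((a ∧ ¬(b ⊃ d)) ⊃ ((c ⊃ b) ⊃ c)): min(1, 1 − 0.2 + 0.2) = 1
¬d: Łukasiewicz ¬ gives 1 − 0.6 = 0.4
(¬d ⊃ a): min(1, 1 − 0.4 + 0.4) = 1
¬c: Łukasiewicz ¬ gives 1 − 0.2 = 0.8
(¬c ⊃ a): min(1, 1 − 0.8 + 0.4) = 0.6
((¬d ⊃ a) ⊃ (¬c ⊃ a)): min(1, 1 − 1 + 0.6) = 0.6
(a ⊃ d): min(1, 1 − 0.4 + 0.6) = 1
(a ⊃ (a ⊃ d)): min(1, 1 − 0.4 + 1) = 1
(((¬d ⊃ a) ⊃ (¬c ⊃ a)) ∧ (a ⊃ (a ⊃ d))) = min(0.6, 1) = 0.6
(((a ∧ ¬(b ⊃ d)) ⊃ ((c ⊃ b) ⊃ c)) ∧ (((¬d ⊃ a) ⊃ (¬c ⊃ a)) ∧ (a ⊃ (a ⊃ d)))) = min(1, 0.6) = 0.6
((((a ∧ ¬(b ⊃ d)) ⊃ ((c ⊃ b) ⊃ c)) ∧ (((¬d ⊃ a) ⊃ (¬c ⊃ a)) ∧ (a ⊃ (a ⊃ d)))) ∧ b) = min(0.6, 0.8) = 0.6

0.60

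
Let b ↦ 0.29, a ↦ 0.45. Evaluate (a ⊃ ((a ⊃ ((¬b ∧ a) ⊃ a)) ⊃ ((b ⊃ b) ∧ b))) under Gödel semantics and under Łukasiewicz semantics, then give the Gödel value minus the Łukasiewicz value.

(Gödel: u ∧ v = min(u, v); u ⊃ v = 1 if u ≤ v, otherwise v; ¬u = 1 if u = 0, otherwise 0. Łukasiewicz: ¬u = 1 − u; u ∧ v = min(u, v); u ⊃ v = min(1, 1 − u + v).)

-0.55

Gödel evaluation:
  ¬b: Gödel ¬ of 0.29 = 0 (operand ≠ 0)
  (¬b ∧ a) = min(0, 0.45) = 0
  ((¬b ∧ a) ⊃ a): 0 ≤ 0.45, so result = 1
  (a ⊃ ((¬b ∧ a) ⊃ a)): 0.45 ≤ 1, so result = 1
  (b ⊃ b): 0.29 ≤ 0.29, so result = 1
  ((b ⊃ b) ∧ b) = min(1, 0.29) = 0.29
  ((a ⊃ ((¬b ∧ a) ⊃ a)) ⊃ ((b ⊃ b) ∧ b)): 1 > 0.29, so result = 0.29
  (a ⊃ ((a ⊃ ((¬b ∧ a) ⊃ a)) ⊃ ((b ⊃ b) ∧ b))): 0.45 > 0.29, so result = 0.29
  Gödel value = 0.29
Łukasiewicz evaluation:
  ¬b: Łukasiewicz ¬ gives 1 − 0.29 = 0.71
  (¬b ∧ a) = min(0.71, 0.45) = 0.45
  ((¬b ∧ a) ⊃ a): min(1, 1 − 0.45 + 0.45) = 1
  (a ⊃ ((¬b ∧ a) ⊃ a)): min(1, 1 − 0.45 + 1) = 1
  (b ⊃ b): min(1, 1 − 0.29 + 0.29) = 1
  ((b ⊃ b) ∧ b) = min(1, 0.29) = 0.29
  ((a ⊃ ((¬b ∧ a) ⊃ a)) ⊃ ((b ⊃ b) ∧ b)): min(1, 1 − 1 + 0.29) = 0.29
  (a ⊃ ((a ⊃ ((¬b ∧ a) ⊃ a)) ⊃ ((b ⊃ b) ∧ b))): min(1, 1 − 0.45 + 0.29) = 0.84
  Łukasiewicz value = 0.84
Difference: 0.29 − 0.84 = -0.55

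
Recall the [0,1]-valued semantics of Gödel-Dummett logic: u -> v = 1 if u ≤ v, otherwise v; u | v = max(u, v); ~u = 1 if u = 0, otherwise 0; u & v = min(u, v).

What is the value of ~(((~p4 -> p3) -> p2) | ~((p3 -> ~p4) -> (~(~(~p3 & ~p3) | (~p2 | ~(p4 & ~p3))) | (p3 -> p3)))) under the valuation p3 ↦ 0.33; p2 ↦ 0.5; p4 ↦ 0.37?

~p4: Gödel ¬ of 0.37 = 0 (operand ≠ 0)
(~p4 -> p3): 0 ≤ 0.33, so result = 1
((~p4 -> p3) -> p2): 1 > 0.5, so result = 0.5
~p4: Gödel ¬ of 0.37 = 0 (operand ≠ 0)
(p3 -> ~p4): 0.33 > 0, so result = 0
~p3: Gödel ¬ of 0.33 = 0 (operand ≠ 0)
~p3: Gödel ¬ of 0.33 = 0 (operand ≠ 0)
(~p3 & ~p3) = min(0, 0) = 0
~(~p3 & ~p3): Gödel ¬ of 0 = 1 (operand is 0)
~p2: Gödel ¬ of 0.5 = 0 (operand ≠ 0)
~p3: Gödel ¬ of 0.33 = 0 (operand ≠ 0)
(p4 & ~p3) = min(0.37, 0) = 0
~(p4 & ~p3): Gödel ¬ of 0 = 1 (operand is 0)
(~p2 | ~(p4 & ~p3)) = max(0, 1) = 1
(~(~p3 & ~p3) | (~p2 | ~(p4 & ~p3))) = max(1, 1) = 1
~(~(~p3 & ~p3) | (~p2 | ~(p4 & ~p3))): Gödel ¬ of 1 = 0 (operand ≠ 0)
(p3 -> p3): 0.33 ≤ 0.33, so result = 1
(~(~(~p3 & ~p3) | (~p2 | ~(p4 & ~p3))) | (p3 -> p3)) = max(0, 1) = 1
((p3 -> ~p4) -> (~(~(~p3 & ~p3) | (~p2 | ~(p4 & ~p3))) | (p3 -> p3))): 0 ≤ 1, so result = 1
~((p3 -> ~p4) -> (~(~(~p3 & ~p3) | (~p2 | ~(p4 & ~p3))) | (p3 -> p3))): Gödel ¬ of 1 = 0 (operand ≠ 0)
(((~p4 -> p3) -> p2) | ~((p3 -> ~p4) -> (~(~(~p3 & ~p3) | (~p2 | ~(p4 & ~p3))) | (p3 -> p3)))) = max(0.5, 0) = 0.5
~(((~p4 -> p3) -> p2) | ~((p3 -> ~p4) -> (~(~(~p3 & ~p3) | (~p2 | ~(p4 & ~p3))) | (p3 -> p3)))): Gödel ¬ of 0.5 = 0 (operand ≠ 0)

0.00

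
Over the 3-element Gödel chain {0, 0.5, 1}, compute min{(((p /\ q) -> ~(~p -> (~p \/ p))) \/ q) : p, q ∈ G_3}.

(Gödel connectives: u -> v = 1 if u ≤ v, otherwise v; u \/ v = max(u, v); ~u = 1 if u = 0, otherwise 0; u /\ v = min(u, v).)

The minimum is attained at p = 0.5, q = 0.5:
  (p /\ q) = min(0.5, 0.5) = 0.5
  ~p: Gödel ¬ of 0.5 = 0 (operand ≠ 0)
  ~p: Gödel ¬ of 0.5 = 0 (operand ≠ 0)
  (~p \/ p) = max(0, 0.5) = 0.5
  (~p -> (~p \/ p)): 0 ≤ 0.5, so result = 1
  ~(~p -> (~p \/ p)): Gödel ¬ of 1 = 0 (operand ≠ 0)
  ((p /\ q) -> ~(~p -> (~p \/ p))): 0.5 > 0, so result = 0
  (((p /\ q) -> ~(~p -> (~p \/ p))) \/ q) = max(0, 0.5) = 0.5
Checking all 9 assignments confirms none give a value below 0.50.

0.50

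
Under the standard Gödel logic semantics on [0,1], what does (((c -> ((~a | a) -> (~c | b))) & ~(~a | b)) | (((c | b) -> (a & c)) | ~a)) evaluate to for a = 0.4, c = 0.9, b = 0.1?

0.40

~a: Gödel ¬ of 0.4 = 0 (operand ≠ 0)
(~a | a) = max(0, 0.4) = 0.4
~c: Gödel ¬ of 0.9 = 0 (operand ≠ 0)
(~c | b) = max(0, 0.1) = 0.1
((~a | a) -> (~c | b)): 0.4 > 0.1, so result = 0.1
(c -> ((~a | a) -> (~c | b))): 0.9 > 0.1, so result = 0.1
~a: Gödel ¬ of 0.4 = 0 (operand ≠ 0)
(~a | b) = max(0, 0.1) = 0.1
~(~a | b): Gödel ¬ of 0.1 = 0 (operand ≠ 0)
((c -> ((~a | a) -> (~c | b))) & ~(~a | b)) = min(0.1, 0) = 0
(c | b) = max(0.9, 0.1) = 0.9
(a & c) = min(0.4, 0.9) = 0.4
((c | b) -> (a & c)): 0.9 > 0.4, so result = 0.4
~a: Gödel ¬ of 0.4 = 0 (operand ≠ 0)
(((c | b) -> (a & c)) | ~a) = max(0.4, 0) = 0.4
(((c -> ((~a | a) -> (~c | b))) & ~(~a | b)) | (((c | b) -> (a & c)) | ~a)) = max(0, 0.4) = 0.4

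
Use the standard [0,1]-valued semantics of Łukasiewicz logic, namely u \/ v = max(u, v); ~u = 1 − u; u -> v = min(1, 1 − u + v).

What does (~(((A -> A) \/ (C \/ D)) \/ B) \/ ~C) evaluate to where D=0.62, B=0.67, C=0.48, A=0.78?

0.52

(A -> A): min(1, 1 − 0.78 + 0.78) = 1
(C \/ D) = max(0.48, 0.62) = 0.62
((A -> A) \/ (C \/ D)) = max(1, 0.62) = 1
(((A -> A) \/ (C \/ D)) \/ B) = max(1, 0.67) = 1
~(((A -> A) \/ (C \/ D)) \/ B): Łukasiewicz ¬ gives 1 − 1 = 0
~C: Łukasiewicz ¬ gives 1 − 0.48 = 0.52
(~(((A -> A) \/ (C \/ D)) \/ B) \/ ~C) = max(0, 0.52) = 0.52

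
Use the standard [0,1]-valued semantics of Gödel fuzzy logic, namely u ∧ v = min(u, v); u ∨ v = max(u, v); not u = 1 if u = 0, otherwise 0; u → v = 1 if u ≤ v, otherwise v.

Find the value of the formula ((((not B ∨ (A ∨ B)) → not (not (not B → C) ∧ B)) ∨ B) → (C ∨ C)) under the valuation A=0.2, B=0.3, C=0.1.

not B: Gödel ¬ of 0.3 = 0 (operand ≠ 0)
(A ∨ B) = max(0.2, 0.3) = 0.3
(not B ∨ (A ∨ B)) = max(0, 0.3) = 0.3
not B: Gödel ¬ of 0.3 = 0 (operand ≠ 0)
(not B → C): 0 ≤ 0.1, so result = 1
not (not B → C): Gödel ¬ of 1 = 0 (operand ≠ 0)
(not (not B → C) ∧ B) = min(0, 0.3) = 0
not (not (not B → C) ∧ B): Gödel ¬ of 0 = 1 (operand is 0)
((not B ∨ (A ∨ B)) → not (not (not B → C) ∧ B)): 0.3 ≤ 1, so result = 1
(((not B ∨ (A ∨ B)) → not (not (not B → C) ∧ B)) ∨ B) = max(1, 0.3) = 1
(C ∨ C) = max(0.1, 0.1) = 0.1
((((not B ∨ (A ∨ B)) → not (not (not B → C) ∧ B)) ∨ B) → (C ∨ C)): 1 > 0.1, so result = 0.1

0.10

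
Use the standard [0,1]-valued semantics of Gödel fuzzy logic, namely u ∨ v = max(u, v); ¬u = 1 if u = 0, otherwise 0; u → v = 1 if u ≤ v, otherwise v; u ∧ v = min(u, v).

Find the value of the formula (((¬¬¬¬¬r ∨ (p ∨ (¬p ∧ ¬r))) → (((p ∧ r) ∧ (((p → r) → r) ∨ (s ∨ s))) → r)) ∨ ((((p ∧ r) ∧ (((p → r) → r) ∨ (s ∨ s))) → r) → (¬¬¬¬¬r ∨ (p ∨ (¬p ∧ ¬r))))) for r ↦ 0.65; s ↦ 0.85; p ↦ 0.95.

¬r: Gödel ¬ of 0.65 = 0 (operand ≠ 0)
¬¬r: Gödel ¬ of 0 = 1 (operand is 0)
¬¬¬r: Gödel ¬ of 1 = 0 (operand ≠ 0)
¬¬¬¬r: Gödel ¬ of 0 = 1 (operand is 0)
¬¬¬¬¬r: Gödel ¬ of 1 = 0 (operand ≠ 0)
¬p: Gödel ¬ of 0.95 = 0 (operand ≠ 0)
¬r: Gödel ¬ of 0.65 = 0 (operand ≠ 0)
(¬p ∧ ¬r) = min(0, 0) = 0
(p ∨ (¬p ∧ ¬r)) = max(0.95, 0) = 0.95
(¬¬¬¬¬r ∨ (p ∨ (¬p ∧ ¬r))) = max(0, 0.95) = 0.95
(p ∧ r) = min(0.95, 0.65) = 0.65
(p → r): 0.95 > 0.65, so result = 0.65
((p → r) → r): 0.65 ≤ 0.65, so result = 1
(s ∨ s) = max(0.85, 0.85) = 0.85
(((p → r) → r) ∨ (s ∨ s)) = max(1, 0.85) = 1
((p ∧ r) ∧ (((p → r) → r) ∨ (s ∨ s))) = min(0.65, 1) = 0.65
(((p ∧ r) ∧ (((p → r) → r) ∨ (s ∨ s))) → r): 0.65 ≤ 0.65, so result = 1
((¬¬¬¬¬r ∨ (p ∨ (¬p ∧ ¬r))) → (((p ∧ r) ∧ (((p → r) → r) ∨ (s ∨ s))) → r)): 0.95 ≤ 1, so result = 1
(p ∧ r) = min(0.95, 0.65) = 0.65
(p → r): 0.95 > 0.65, so result = 0.65
((p → r) → r): 0.65 ≤ 0.65, so result = 1
(s ∨ s) = max(0.85, 0.85) = 0.85
(((p → r) → r) ∨ (s ∨ s)) = max(1, 0.85) = 1
((p ∧ r) ∧ (((p → r) → r) ∨ (s ∨ s))) = min(0.65, 1) = 0.65
(((p ∧ r) ∧ (((p → r) → r) ∨ (s ∨ s))) → r): 0.65 ≤ 0.65, so result = 1
¬r: Gödel ¬ of 0.65 = 0 (operand ≠ 0)
¬¬r: Gödel ¬ of 0 = 1 (operand is 0)
¬¬¬r: Gödel ¬ of 1 = 0 (operand ≠ 0)
¬¬¬¬r: Gödel ¬ of 0 = 1 (operand is 0)
¬¬¬¬¬r: Gödel ¬ of 1 = 0 (operand ≠ 0)
¬p: Gödel ¬ of 0.95 = 0 (operand ≠ 0)
¬r: Gödel ¬ of 0.65 = 0 (operand ≠ 0)
(¬p ∧ ¬r) = min(0, 0) = 0
(p ∨ (¬p ∧ ¬r)) = max(0.95, 0) = 0.95
(¬¬¬¬¬r ∨ (p ∨ (¬p ∧ ¬r))) = max(0, 0.95) = 0.95
((((p ∧ r) ∧ (((p → r) → r) ∨ (s ∨ s))) → r) → (¬¬¬¬¬r ∨ (p ∨ (¬p ∧ ¬r)))): 1 > 0.95, so result = 0.95
(((¬¬¬¬¬r ∨ (p ∨ (¬p ∧ ¬r))) → (((p ∧ r) ∧ (((p → r) → r) ∨ (s ∨ s))) → r)) ∨ ((((p ∧ r) ∧ (((p → r) → r) ∨ (s ∨ s))) → r) → (¬¬¬¬¬r ∨ (p ∨ (¬p ∧ ¬r))))) = max(1, 0.95) = 1

1.00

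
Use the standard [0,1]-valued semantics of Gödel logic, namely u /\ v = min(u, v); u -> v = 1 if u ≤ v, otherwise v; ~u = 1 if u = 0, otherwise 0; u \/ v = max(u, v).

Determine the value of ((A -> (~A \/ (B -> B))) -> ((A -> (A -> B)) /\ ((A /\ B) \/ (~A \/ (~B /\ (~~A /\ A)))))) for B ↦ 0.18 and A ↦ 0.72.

~A: Gödel ¬ of 0.72 = 0 (operand ≠ 0)
(B -> B): 0.18 ≤ 0.18, so result = 1
(~A \/ (B -> B)) = max(0, 1) = 1
(A -> (~A \/ (B -> B))): 0.72 ≤ 1, so result = 1
(A -> B): 0.72 > 0.18, so result = 0.18
(A -> (A -> B)): 0.72 > 0.18, so result = 0.18
(A /\ B) = min(0.72, 0.18) = 0.18
~A: Gödel ¬ of 0.72 = 0 (operand ≠ 0)
~B: Gödel ¬ of 0.18 = 0 (operand ≠ 0)
~A: Gödel ¬ of 0.72 = 0 (operand ≠ 0)
~~A: Gödel ¬ of 0 = 1 (operand is 0)
(~~A /\ A) = min(1, 0.72) = 0.72
(~B /\ (~~A /\ A)) = min(0, 0.72) = 0
(~A \/ (~B /\ (~~A /\ A))) = max(0, 0) = 0
((A /\ B) \/ (~A \/ (~B /\ (~~A /\ A)))) = max(0.18, 0) = 0.18
((A -> (A -> B)) /\ ((A /\ B) \/ (~A \/ (~B /\ (~~A /\ A))))) = min(0.18, 0.18) = 0.18
((A -> (~A \/ (B -> B))) -> ((A -> (A -> B)) /\ ((A /\ B) \/ (~A \/ (~B /\ (~~A /\ A)))))): 1 > 0.18, so result = 0.18

0.18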